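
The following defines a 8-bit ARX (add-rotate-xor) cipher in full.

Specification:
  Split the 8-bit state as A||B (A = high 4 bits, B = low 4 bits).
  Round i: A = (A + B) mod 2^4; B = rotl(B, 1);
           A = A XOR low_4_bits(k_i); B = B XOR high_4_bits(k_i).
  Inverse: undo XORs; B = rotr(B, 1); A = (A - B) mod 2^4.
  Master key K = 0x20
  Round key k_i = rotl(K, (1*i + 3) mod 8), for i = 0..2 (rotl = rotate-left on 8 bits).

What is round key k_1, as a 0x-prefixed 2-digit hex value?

0x02

K = 0x20
k_0 = rotl(K, (1*0+3) mod 8) = rotl(K, 3) = 0x01
k_1 = rotl(K, (1*1+3) mod 8) = rotl(K, 4) = 0x02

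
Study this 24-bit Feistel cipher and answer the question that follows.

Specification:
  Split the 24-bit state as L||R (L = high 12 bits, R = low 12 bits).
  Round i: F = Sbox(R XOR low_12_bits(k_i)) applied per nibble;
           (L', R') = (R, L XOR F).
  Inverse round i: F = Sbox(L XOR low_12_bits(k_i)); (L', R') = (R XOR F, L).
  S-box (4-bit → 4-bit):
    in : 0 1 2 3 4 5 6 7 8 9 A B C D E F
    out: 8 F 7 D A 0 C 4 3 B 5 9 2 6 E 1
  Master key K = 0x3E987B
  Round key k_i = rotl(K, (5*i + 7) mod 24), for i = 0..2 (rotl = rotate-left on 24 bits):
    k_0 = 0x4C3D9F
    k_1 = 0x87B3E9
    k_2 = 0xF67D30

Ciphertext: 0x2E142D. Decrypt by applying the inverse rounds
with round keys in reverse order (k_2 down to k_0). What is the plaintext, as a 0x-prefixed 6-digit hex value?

s_0 = ciphertext = 0x2E142D
s_1 = InvRound(s_0, k_2) = 0x5422E1
s_2 = InvRound(s_1, k_1) = 0xEB8542
s_3 = InvRound(s_2, k_0) = 0x836EB8

0x836EB8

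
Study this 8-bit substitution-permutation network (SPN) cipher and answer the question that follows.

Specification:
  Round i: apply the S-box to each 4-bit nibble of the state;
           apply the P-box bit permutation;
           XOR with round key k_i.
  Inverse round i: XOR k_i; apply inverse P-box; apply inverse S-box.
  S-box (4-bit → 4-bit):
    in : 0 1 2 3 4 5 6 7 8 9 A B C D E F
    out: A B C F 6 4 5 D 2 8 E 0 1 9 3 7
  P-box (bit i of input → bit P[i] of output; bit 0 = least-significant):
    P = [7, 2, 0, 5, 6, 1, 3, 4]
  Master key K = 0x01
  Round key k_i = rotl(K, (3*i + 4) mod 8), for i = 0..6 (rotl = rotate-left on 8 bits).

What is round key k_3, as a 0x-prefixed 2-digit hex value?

K = 0x01
k_0 = rotl(K, (3*0+4) mod 8) = rotl(K, 4) = 0x10
k_1 = rotl(K, (3*1+4) mod 8) = rotl(K, 7) = 0x80
k_2 = rotl(K, (3*2+4) mod 8) = rotl(K, 2) = 0x04
k_3 = rotl(K, (3*3+4) mod 8) = rotl(K, 5) = 0x20

0x20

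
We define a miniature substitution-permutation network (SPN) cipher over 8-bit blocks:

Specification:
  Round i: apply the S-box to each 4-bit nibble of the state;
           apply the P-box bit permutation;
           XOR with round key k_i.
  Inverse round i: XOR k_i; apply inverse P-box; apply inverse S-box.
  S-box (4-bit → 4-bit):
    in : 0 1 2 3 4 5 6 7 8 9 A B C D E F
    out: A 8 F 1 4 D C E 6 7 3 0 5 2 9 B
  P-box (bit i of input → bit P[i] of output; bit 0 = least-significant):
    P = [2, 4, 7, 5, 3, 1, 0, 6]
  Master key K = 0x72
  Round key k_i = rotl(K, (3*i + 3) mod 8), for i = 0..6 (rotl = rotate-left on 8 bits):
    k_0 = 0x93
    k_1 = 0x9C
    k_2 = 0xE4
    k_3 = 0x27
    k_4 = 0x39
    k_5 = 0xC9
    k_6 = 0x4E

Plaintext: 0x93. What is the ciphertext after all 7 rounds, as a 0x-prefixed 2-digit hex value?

0x8A

s_0 = plaintext = 0x93
s_1 = Round(s_0, k_0) = 0x9C
s_2 = Round(s_1, k_1) = 0x13
s_3 = Round(s_2, k_2) = 0xA0
s_4 = Round(s_3, k_3) = 0x1D
s_5 = Round(s_4, k_4) = 0x69
s_6 = Round(s_5, k_5) = 0x1C
s_7 = Round(s_6, k_6) = 0x8A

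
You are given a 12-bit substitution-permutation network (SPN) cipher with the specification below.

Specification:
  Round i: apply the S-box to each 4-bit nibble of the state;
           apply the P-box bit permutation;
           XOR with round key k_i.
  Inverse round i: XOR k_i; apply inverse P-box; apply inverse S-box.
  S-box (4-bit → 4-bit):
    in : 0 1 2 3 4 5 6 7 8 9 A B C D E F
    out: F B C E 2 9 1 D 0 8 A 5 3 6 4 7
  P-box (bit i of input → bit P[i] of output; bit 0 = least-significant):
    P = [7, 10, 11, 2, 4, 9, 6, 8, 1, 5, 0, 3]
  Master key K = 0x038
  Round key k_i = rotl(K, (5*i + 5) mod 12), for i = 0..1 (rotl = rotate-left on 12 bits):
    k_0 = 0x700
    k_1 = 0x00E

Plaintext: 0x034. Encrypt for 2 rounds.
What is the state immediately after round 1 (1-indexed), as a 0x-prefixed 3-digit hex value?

s_0 = plaintext = 0x034
s_1 = Round(s_0, k_0) = 0x06B
s_2 = Round(s_1, k_1) = 0x8B5

0x06B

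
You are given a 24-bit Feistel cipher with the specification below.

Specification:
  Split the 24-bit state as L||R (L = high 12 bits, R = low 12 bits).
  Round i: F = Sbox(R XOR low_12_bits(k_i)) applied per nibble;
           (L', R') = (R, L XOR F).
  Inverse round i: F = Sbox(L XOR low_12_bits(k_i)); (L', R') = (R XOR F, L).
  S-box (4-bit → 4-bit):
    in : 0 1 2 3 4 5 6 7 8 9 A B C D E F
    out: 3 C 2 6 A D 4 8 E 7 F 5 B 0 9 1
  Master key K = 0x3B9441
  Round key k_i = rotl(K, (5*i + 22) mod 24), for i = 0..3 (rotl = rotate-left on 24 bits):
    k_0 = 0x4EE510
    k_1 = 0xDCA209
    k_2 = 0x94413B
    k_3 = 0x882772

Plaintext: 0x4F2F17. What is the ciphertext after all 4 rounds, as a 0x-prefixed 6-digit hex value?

0xCB5D19

s_0 = plaintext = 0x4F2F17
s_1 = Round(s_0, k_0) = 0xF17BCA
s_2 = Round(s_1, k_1) = 0xBCA8A1
s_3 = Round(s_2, k_2) = 0x8A1CB5
s_4 = Round(s_3, k_3) = 0xCB5D19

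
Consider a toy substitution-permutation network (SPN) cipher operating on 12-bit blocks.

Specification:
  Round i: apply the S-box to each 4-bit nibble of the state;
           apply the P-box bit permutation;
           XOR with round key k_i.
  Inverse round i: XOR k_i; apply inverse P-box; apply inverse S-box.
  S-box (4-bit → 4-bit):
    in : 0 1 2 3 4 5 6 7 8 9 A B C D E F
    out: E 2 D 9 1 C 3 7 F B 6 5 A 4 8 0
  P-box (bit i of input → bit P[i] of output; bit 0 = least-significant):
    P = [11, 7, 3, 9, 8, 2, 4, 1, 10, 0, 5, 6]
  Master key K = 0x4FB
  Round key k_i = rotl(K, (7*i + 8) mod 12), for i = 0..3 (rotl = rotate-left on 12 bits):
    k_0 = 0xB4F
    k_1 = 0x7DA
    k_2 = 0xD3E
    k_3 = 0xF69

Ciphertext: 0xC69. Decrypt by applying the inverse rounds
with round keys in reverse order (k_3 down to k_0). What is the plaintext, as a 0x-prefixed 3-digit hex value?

s_0 = ciphertext = 0xC69
s_1 = InvRound(s_0, k_3) = 0xF4E
s_2 = InvRound(s_1, k_2) = 0x5DE
s_3 = InvRound(s_2, k_1) = 0xF1E
s_4 = InvRound(s_3, k_0) = 0x9DF

0x9DF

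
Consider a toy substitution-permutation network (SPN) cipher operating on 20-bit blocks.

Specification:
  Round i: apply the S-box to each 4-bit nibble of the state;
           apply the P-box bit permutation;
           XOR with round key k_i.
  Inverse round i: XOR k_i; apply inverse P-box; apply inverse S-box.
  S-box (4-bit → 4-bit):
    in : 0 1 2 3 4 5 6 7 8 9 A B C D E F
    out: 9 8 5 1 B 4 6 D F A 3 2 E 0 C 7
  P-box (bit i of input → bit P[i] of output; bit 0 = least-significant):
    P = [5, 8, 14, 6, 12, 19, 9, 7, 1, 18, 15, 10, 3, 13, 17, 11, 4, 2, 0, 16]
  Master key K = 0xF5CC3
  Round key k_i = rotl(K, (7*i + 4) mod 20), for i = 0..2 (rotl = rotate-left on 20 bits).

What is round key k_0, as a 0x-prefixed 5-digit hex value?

K = 0xF5CC3
k_0 = rotl(K, (7*0+4) mod 20) = rotl(K, 4) = 0x5CC3F

0x5CC3F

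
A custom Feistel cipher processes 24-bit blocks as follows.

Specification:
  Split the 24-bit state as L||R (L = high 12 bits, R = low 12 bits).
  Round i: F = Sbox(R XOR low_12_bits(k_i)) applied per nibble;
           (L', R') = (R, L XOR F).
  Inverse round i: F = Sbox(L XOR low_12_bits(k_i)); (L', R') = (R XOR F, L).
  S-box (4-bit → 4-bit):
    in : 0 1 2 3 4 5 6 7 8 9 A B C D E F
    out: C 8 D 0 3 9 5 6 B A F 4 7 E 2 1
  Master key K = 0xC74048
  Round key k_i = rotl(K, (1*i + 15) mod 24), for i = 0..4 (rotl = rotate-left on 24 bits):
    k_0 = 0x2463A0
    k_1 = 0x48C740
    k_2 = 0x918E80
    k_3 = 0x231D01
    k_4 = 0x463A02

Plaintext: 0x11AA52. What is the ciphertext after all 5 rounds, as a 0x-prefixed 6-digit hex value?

0x8BD665

s_0 = plaintext = 0x11AA52
s_1 = Round(s_0, k_0) = 0xA52B07
s_2 = Round(s_1, k_1) = 0xB07D64
s_3 = Round(s_2, k_2) = 0xD64B24
s_4 = Round(s_3, k_3) = 0xB248BD
s_5 = Round(s_4, k_4) = 0x8BD665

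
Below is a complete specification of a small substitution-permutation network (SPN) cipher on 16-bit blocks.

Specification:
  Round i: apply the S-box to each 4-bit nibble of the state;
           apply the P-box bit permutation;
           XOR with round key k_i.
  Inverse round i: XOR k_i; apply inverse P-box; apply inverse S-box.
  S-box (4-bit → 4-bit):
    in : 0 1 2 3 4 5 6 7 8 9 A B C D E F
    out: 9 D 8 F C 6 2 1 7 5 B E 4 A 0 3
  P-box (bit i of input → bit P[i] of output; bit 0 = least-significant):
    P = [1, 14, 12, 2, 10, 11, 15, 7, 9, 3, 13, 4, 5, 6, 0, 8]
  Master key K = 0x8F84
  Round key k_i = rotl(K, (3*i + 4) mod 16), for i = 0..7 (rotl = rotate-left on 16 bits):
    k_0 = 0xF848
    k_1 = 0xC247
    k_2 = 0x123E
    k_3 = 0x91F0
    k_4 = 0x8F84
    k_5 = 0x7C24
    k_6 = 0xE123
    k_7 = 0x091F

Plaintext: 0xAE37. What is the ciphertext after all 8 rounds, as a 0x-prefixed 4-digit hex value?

0x5322

s_0 = plaintext = 0xAE37
s_1 = Round(s_0, k_0) = 0x75AA
s_2 = Round(s_1, k_1) = 0xAEE9
s_3 = Round(s_2, k_2) = 0x035C
s_4 = Round(s_3, k_3) = 0x2AC8
s_5 = Round(s_4, k_4) = 0x5C9E
s_6 = Round(s_5, k_5) = 0xD865
s_7 = Round(s_6, k_6) = 0x9A6B
s_8 = Round(s_7, k_7) = 0x5322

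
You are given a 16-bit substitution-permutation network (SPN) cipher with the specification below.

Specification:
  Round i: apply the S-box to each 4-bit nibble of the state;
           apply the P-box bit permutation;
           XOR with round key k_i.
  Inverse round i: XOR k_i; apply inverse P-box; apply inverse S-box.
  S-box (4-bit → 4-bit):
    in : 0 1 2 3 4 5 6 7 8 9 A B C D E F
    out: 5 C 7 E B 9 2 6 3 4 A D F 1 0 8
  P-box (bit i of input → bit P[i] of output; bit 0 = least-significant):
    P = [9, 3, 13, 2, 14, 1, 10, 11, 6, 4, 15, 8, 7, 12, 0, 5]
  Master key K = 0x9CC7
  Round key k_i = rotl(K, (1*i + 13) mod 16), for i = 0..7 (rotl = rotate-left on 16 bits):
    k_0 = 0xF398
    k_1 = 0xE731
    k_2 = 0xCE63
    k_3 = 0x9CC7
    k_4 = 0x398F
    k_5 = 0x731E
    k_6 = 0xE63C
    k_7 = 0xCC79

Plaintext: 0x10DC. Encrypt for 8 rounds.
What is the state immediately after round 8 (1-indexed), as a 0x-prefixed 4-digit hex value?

s_0 = plaintext = 0x10DC
s_1 = Round(s_0, k_0) = 0x11F5
s_2 = Round(s_1, k_1) = 0x6C14
s_3 = Round(s_2, k_2) = 0x513F
s_4 = Round(s_3, k_3) = 0x1161
s_5 = Round(s_4, k_4) = 0x98A8
s_6 = Round(s_5, k_5) = 0x7945
s_7 = Round(s_6, k_6) = 0x3C3B
s_8 = Round(s_7, k_7) = 0x730E

0x730E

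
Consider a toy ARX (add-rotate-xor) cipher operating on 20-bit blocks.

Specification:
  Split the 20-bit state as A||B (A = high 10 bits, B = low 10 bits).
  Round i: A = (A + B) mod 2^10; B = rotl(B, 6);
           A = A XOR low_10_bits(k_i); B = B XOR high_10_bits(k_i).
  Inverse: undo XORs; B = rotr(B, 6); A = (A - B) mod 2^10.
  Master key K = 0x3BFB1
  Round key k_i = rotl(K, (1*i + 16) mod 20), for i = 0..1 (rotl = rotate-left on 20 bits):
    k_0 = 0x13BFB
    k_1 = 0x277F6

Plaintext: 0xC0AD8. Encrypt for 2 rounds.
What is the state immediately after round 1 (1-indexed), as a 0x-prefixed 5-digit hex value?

s_0 = plaintext = 0xC0AD8
s_1 = Round(s_0, k_0) = 0x88663
s_2 = Round(s_1, k_1) = 0xDC87B

0x88663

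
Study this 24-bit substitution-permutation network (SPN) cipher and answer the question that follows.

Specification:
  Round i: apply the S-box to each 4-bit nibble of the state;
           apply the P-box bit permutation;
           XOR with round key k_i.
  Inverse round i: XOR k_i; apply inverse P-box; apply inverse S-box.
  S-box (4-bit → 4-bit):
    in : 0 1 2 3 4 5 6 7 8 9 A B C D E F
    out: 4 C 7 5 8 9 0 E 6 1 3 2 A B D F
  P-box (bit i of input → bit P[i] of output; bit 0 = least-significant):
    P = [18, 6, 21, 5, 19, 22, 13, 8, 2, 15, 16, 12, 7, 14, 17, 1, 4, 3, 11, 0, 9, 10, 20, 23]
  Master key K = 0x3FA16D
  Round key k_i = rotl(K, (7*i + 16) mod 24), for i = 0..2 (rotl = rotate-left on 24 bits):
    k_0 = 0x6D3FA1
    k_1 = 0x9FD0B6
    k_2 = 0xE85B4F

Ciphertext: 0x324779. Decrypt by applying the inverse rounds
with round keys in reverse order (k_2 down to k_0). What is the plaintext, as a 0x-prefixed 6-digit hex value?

s_0 = ciphertext = 0x324779
s_1 = InvRound(s_0, k_2) = 0x7315A4
s_2 = InvRound(s_1, k_1) = 0xC9CBD3
s_3 = InvRound(s_2, k_0) = 0xC9CC0F

0xC9CC0F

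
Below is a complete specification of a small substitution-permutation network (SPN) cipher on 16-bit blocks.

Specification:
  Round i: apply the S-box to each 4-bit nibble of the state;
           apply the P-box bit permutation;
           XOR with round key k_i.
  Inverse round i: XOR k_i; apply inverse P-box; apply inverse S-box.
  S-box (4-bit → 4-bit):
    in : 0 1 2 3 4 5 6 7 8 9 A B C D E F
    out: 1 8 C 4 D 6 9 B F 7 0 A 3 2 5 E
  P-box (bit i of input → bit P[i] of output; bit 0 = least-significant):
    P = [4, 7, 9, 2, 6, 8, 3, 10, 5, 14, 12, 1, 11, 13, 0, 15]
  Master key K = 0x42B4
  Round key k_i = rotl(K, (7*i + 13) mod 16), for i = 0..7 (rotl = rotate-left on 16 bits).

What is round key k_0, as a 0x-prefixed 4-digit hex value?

0x8856

K = 0x42B4
k_0 = rotl(K, (7*0+13) mod 16) = rotl(K, 13) = 0x8856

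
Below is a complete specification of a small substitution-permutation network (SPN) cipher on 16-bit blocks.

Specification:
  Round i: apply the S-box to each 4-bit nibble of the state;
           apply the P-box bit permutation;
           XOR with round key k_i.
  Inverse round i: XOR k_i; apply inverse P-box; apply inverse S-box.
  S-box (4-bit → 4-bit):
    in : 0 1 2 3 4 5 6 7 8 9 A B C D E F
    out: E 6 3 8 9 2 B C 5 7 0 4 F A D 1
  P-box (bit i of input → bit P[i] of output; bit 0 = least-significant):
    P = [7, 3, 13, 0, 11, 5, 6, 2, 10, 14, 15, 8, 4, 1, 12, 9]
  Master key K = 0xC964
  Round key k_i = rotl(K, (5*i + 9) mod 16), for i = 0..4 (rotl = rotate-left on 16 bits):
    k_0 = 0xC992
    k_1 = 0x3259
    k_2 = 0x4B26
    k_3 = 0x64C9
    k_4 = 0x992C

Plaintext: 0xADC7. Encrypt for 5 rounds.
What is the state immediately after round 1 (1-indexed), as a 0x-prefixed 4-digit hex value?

0xA0F7

s_0 = plaintext = 0xADC7
s_1 = Round(s_0, k_0) = 0xA0F7
s_2 = Round(s_1, k_1) = 0xDB58
s_3 = Round(s_2, k_2) = 0xE984
s_4 = Round(s_3, k_3) = 0xBA18
s_5 = Round(s_4, k_4) = 0xA9CC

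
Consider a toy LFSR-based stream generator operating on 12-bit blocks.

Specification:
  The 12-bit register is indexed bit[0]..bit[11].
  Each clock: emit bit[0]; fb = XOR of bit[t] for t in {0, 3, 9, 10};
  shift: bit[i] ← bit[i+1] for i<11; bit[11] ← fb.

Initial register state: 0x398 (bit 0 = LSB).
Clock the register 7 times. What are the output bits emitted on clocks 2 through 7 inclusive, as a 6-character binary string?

001100

reg_0 = 0x398
clock 1: out=0, reg = 0x1CC
clock 2: out=0, reg = 0x8E6
clock 3: out=0, reg = 0x473
clock 4: out=1, reg = 0x239
clock 5: out=1, reg = 0x91C
clock 6: out=0, reg = 0xC8E
clock 7: out=0, reg = 0x647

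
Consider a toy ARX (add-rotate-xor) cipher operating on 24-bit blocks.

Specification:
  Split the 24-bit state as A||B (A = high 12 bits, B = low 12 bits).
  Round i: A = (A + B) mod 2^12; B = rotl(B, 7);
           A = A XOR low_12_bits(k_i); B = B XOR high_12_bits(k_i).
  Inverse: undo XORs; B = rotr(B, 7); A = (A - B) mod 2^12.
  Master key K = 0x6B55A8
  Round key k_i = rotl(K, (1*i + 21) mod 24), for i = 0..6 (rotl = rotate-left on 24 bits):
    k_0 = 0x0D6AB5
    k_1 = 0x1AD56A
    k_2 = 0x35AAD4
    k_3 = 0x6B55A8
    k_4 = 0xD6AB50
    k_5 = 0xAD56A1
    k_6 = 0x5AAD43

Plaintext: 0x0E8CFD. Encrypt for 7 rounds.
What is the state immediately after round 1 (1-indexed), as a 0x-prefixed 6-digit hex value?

0x750E31

s_0 = plaintext = 0x0E8CFD
s_1 = Round(s_0, k_0) = 0x750E31
s_2 = Round(s_1, k_1) = 0x0EB95C
s_3 = Round(s_2, k_2) = 0x093D10
s_4 = Round(s_3, k_3) = 0x80BEDD
s_5 = Round(s_4, k_4) = 0xDB839C
s_6 = Round(s_5, k_5) = 0x7F54C9
s_7 = Round(s_6, k_6) = 0x1FD10C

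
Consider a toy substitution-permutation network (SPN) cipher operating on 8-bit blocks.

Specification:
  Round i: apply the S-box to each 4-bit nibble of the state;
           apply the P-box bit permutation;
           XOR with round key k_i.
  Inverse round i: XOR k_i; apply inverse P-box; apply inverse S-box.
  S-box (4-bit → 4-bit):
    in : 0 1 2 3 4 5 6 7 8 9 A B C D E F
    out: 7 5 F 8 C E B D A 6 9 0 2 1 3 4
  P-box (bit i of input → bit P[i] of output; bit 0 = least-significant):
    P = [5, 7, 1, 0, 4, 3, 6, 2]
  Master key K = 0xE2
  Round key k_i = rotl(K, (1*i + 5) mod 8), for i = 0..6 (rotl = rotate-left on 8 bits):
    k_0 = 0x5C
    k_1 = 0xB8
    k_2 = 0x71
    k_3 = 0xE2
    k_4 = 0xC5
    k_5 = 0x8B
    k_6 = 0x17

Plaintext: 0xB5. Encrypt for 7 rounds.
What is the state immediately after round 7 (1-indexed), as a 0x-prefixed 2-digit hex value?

0x08

s_0 = plaintext = 0xB5
s_1 = Round(s_0, k_0) = 0xDF
s_2 = Round(s_1, k_1) = 0xAA
s_3 = Round(s_2, k_2) = 0x44
s_4 = Round(s_3, k_3) = 0xA5
s_5 = Round(s_4, k_4) = 0x52
s_6 = Round(s_5, k_5) = 0x64
s_7 = Round(s_6, k_6) = 0x08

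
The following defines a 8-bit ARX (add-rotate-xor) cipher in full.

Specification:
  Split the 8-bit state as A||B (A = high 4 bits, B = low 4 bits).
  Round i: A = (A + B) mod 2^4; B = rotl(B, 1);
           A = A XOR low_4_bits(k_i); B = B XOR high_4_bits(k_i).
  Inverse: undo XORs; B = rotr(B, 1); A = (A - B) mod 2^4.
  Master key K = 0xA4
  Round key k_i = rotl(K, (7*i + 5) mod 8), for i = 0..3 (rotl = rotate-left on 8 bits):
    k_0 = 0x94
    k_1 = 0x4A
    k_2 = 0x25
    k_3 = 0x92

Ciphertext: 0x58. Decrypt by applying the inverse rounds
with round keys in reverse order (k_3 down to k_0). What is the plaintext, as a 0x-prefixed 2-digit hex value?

s_0 = ciphertext = 0x58
s_1 = InvRound(s_0, k_3) = 0xF8
s_2 = InvRound(s_1, k_2) = 0x55
s_3 = InvRound(s_2, k_1) = 0x78
s_4 = InvRound(s_3, k_0) = 0xB8

0xB8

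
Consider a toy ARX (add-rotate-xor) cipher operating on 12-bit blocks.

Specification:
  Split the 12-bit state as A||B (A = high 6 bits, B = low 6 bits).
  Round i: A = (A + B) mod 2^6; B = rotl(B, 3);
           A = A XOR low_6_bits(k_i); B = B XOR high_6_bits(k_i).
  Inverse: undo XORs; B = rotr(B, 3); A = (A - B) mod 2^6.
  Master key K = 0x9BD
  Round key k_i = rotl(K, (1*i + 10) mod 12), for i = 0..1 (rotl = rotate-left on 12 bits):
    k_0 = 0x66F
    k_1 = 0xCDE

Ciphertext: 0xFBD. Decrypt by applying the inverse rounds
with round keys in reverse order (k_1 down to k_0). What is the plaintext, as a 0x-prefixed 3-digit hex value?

s_0 = ciphertext = 0xFBD
s_1 = InvRound(s_0, k_1) = 0xBF1
s_2 = InvRound(s_1, k_0) = 0xEC5

0xEC5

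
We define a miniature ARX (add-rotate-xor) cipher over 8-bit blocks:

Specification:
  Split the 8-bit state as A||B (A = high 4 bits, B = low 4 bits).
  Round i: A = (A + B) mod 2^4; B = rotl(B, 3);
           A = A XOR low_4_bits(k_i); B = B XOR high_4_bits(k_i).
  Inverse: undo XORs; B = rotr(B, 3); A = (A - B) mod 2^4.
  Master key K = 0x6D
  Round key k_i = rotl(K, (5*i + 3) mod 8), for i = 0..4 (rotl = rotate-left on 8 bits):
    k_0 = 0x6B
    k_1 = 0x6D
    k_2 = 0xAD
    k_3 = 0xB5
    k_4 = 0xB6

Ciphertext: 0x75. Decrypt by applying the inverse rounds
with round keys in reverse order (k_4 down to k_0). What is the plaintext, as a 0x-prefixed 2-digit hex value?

s_0 = ciphertext = 0x75
s_1 = InvRound(s_0, k_4) = 0x4D
s_2 = InvRound(s_1, k_3) = 0x5C
s_3 = InvRound(s_2, k_2) = 0xCC
s_4 = InvRound(s_3, k_1) = 0xC5
s_5 = InvRound(s_4, k_0) = 0x16

0x16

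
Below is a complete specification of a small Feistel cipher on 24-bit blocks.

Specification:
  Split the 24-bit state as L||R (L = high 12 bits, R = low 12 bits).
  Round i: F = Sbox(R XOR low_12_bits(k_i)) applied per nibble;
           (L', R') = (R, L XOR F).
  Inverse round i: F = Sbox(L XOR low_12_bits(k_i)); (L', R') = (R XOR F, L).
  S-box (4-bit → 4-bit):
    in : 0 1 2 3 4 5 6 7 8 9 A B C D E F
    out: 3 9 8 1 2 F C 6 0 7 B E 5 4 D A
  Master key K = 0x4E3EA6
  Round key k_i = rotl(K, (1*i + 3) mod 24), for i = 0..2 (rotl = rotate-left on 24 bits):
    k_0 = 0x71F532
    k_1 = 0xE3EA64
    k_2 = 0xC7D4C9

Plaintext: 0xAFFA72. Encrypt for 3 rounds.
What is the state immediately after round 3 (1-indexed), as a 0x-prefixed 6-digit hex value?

0x192F22

s_0 = plaintext = 0xAFFA72
s_1 = Round(s_0, k_0) = 0xA720DC
s_2 = Round(s_1, k_1) = 0x0DC192
s_3 = Round(s_2, k_2) = 0x192F22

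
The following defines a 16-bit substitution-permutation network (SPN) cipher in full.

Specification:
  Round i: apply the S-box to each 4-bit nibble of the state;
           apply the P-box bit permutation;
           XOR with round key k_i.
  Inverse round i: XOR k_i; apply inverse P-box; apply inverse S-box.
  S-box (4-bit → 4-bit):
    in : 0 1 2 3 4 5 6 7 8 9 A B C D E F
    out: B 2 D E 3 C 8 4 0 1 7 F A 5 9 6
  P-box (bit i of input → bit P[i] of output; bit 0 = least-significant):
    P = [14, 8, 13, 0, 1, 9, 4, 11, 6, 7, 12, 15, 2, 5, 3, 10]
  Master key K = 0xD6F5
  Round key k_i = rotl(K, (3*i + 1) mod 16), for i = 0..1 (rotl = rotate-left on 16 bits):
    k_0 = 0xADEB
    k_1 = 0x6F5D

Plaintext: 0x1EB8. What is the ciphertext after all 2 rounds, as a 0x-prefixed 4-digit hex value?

0x3B53

s_0 = plaintext = 0x1EB8
s_1 = Round(s_0, k_0) = 0x2799
s_2 = Round(s_1, k_1) = 0x3B53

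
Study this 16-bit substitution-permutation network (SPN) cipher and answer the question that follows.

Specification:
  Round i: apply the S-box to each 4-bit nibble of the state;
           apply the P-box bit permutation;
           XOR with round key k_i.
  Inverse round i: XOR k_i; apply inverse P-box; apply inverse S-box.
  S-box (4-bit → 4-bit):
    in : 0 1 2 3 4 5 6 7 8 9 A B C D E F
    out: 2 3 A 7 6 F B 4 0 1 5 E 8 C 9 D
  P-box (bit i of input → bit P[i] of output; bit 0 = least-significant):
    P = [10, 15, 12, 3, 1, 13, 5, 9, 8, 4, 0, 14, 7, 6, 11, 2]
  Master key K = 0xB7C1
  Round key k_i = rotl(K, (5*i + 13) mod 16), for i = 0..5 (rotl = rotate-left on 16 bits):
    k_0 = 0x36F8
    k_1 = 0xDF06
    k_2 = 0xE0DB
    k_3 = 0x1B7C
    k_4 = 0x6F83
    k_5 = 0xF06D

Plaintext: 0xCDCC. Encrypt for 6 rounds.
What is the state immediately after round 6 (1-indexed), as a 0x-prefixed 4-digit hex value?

s_0 = plaintext = 0xCDCC
s_1 = Round(s_0, k_0) = 0x74F5
s_2 = Round(s_1, k_1) = 0x413D
s_3 = Round(s_2, k_2) = 0xD9A1
s_4 = Round(s_3, k_3) = 0x965A
s_5 = Round(s_4, k_4) = 0x1831
s_6 = Round(s_5, k_5) = 0x548F

0x548F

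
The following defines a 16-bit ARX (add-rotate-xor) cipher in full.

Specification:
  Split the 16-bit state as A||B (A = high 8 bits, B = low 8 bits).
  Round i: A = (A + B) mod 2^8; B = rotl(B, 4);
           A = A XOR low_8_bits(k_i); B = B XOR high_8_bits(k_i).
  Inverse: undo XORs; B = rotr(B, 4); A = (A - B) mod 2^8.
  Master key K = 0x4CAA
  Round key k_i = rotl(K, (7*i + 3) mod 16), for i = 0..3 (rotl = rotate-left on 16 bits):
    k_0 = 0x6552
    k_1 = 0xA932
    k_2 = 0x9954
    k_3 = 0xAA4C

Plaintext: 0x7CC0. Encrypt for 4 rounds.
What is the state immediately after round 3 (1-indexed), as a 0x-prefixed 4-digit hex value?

s_0 = plaintext = 0x7CC0
s_1 = Round(s_0, k_0) = 0x6E69
s_2 = Round(s_1, k_1) = 0xE53F
s_3 = Round(s_2, k_2) = 0x706A
s_4 = Round(s_3, k_3) = 0x960C

0x706A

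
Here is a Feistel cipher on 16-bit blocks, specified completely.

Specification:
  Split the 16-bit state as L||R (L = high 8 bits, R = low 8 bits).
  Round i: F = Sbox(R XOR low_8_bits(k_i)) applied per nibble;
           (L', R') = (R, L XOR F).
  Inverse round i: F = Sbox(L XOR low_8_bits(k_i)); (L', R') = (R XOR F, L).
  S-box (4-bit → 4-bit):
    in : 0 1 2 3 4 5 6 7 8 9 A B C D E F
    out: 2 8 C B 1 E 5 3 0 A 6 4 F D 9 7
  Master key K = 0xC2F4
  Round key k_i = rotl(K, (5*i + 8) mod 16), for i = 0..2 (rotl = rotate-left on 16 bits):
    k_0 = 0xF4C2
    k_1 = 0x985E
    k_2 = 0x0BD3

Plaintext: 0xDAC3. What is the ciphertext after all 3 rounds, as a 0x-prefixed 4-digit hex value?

0xACC5

s_0 = plaintext = 0xDAC3
s_1 = Round(s_0, k_0) = 0xC3F2
s_2 = Round(s_1, k_1) = 0xF2AC
s_3 = Round(s_2, k_2) = 0xACC5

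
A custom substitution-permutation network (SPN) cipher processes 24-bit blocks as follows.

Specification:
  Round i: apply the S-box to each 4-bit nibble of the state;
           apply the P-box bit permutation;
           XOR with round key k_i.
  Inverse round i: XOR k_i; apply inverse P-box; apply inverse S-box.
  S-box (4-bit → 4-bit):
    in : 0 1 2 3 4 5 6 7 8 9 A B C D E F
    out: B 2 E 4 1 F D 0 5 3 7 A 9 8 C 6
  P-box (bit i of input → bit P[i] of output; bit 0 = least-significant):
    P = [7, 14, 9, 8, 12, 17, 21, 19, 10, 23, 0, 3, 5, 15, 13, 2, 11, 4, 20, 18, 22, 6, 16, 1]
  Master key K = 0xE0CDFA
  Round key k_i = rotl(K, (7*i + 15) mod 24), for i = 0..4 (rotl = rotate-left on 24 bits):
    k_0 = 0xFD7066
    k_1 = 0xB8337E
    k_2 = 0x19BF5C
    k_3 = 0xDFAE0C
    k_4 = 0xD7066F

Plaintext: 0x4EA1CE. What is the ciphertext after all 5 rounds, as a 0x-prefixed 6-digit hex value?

0x46E036

s_0 = plaintext = 0x4EA1CE
s_1 = Round(s_0, k_0) = 0x21C346
s_2 = Round(s_1, k_1) = 0xB92089
s_3 = Round(s_2, k_2) = 0xB94382
s_4 = Round(s_3, k_3) = 0xFFF57F
s_5 = Round(s_4, k_4) = 0x46E036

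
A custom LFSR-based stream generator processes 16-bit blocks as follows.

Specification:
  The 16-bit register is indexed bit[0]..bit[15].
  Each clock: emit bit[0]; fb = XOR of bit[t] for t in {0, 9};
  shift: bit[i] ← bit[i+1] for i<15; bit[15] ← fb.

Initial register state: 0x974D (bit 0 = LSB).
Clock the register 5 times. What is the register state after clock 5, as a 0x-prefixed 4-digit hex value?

0x34BA

reg_0 = 0x974D
clock 1: out=1, reg = 0x4BA6
clock 2: out=0, reg = 0xA5D3
clock 3: out=1, reg = 0xD2E9
clock 4: out=1, reg = 0x6974
clock 5: out=0, reg = 0x34BA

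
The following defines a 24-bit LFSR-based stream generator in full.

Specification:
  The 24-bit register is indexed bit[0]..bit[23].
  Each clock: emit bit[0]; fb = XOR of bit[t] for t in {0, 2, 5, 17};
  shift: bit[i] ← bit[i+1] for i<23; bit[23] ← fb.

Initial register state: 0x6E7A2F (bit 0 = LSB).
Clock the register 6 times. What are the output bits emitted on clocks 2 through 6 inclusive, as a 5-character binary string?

reg_0 = 0x6E7A2F
clock 1: out=1, reg = 0x373D17
clock 2: out=1, reg = 0x9B9E8B
clock 3: out=1, reg = 0x4DCF45
clock 4: out=1, reg = 0x26E7A2
clock 5: out=0, reg = 0x1373D1
clock 6: out=1, reg = 0x09B9E8

11101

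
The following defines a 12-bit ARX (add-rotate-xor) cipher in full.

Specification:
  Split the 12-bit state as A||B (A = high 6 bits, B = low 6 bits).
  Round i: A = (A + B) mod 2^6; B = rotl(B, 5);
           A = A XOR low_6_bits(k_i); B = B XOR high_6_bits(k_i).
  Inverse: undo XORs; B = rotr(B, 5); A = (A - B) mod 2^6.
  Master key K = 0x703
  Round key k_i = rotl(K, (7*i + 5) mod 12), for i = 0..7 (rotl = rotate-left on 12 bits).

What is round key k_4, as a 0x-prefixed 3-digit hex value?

K = 0x703
k_0 = rotl(K, (7*0+5) mod 12) = rotl(K, 5) = 0x06E
k_1 = rotl(K, (7*1+5) mod 12) = rotl(K, 0) = 0x703
k_2 = rotl(K, (7*2+5) mod 12) = rotl(K, 7) = 0x1B8
k_3 = rotl(K, (7*3+5) mod 12) = rotl(K, 2) = 0xC0D
k_4 = rotl(K, (7*4+5) mod 12) = rotl(K, 9) = 0x6E0

0x6E0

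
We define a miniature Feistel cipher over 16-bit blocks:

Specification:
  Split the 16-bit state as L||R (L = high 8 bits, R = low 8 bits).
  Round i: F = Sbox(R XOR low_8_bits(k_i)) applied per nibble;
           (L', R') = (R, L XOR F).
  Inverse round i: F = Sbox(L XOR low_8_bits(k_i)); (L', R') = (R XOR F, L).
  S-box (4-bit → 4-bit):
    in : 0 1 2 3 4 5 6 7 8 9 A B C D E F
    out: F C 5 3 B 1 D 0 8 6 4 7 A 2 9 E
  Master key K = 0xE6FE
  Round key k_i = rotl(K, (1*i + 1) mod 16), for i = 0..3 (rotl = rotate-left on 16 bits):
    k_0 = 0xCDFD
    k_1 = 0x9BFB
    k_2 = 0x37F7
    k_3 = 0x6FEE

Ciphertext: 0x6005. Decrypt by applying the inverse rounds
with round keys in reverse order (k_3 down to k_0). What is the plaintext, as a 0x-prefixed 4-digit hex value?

0xA0E6

s_0 = ciphertext = 0x6005
s_1 = InvRound(s_0, k_3) = 0x8C60
s_2 = InvRound(s_1, k_2) = 0x678C
s_3 = InvRound(s_2, k_1) = 0xE667
s_4 = InvRound(s_3, k_0) = 0xA0E6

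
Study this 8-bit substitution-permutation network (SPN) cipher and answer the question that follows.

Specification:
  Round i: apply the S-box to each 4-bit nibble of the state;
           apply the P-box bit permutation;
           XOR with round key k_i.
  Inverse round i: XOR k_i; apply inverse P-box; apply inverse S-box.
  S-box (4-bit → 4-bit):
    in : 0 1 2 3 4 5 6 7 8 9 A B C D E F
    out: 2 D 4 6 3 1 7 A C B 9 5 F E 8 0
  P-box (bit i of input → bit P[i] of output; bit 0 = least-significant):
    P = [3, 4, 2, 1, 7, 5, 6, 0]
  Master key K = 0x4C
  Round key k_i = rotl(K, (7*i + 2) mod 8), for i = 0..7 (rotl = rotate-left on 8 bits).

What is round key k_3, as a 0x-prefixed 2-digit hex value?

0x26

K = 0x4C
k_0 = rotl(K, (7*0+2) mod 8) = rotl(K, 2) = 0x31
k_1 = rotl(K, (7*1+2) mod 8) = rotl(K, 1) = 0x98
k_2 = rotl(K, (7*2+2) mod 8) = rotl(K, 0) = 0x4C
k_3 = rotl(K, (7*3+2) mod 8) = rotl(K, 7) = 0x26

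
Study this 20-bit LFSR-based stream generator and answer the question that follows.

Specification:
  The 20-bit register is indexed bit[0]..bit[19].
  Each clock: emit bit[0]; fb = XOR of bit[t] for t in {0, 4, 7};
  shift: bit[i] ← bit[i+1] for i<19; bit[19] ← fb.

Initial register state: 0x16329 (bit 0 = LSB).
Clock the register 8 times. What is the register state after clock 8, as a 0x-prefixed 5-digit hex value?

reg_0 = 0x16329
clock 1: out=1, reg = 0x8B194
clock 2: out=0, reg = 0x458CA
clock 3: out=0, reg = 0xA2C65
clock 4: out=1, reg = 0xD1632
clock 5: out=0, reg = 0xE8B19
clock 6: out=1, reg = 0x7458C
clock 7: out=0, reg = 0xBA2C6
clock 8: out=0, reg = 0xDD163

0xDD163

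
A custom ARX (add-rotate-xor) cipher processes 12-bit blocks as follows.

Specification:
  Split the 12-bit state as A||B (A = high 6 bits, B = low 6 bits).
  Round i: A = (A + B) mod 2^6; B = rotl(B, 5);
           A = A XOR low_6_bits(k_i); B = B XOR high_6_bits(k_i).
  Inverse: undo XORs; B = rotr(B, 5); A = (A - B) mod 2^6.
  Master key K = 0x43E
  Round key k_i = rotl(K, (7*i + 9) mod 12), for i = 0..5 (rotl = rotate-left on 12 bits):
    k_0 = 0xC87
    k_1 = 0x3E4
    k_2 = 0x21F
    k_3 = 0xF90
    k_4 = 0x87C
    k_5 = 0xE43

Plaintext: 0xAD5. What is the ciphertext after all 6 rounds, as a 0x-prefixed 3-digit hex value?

0xFEB

s_0 = plaintext = 0xAD5
s_1 = Round(s_0, k_0) = 0x1D8
s_2 = Round(s_1, k_1) = 0xEC3
s_3 = Round(s_2, k_2) = 0x869
s_4 = Round(s_3, k_3) = 0x68A
s_5 = Round(s_4, k_4) = 0x624
s_6 = Round(s_5, k_5) = 0xFEB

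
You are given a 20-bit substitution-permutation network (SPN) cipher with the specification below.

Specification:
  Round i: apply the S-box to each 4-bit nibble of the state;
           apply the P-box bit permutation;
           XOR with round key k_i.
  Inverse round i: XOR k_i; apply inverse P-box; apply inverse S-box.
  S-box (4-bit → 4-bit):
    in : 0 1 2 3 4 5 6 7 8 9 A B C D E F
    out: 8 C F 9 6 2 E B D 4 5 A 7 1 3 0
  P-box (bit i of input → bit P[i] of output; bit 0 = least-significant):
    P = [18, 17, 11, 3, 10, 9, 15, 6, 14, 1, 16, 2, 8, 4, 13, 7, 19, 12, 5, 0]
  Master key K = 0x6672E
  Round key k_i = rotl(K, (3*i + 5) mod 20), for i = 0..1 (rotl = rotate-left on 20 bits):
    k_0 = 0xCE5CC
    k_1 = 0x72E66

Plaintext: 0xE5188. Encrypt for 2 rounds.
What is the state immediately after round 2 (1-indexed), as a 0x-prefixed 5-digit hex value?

s_0 = plaintext = 0xE5188
s_1 = Round(s_0, k_0) = 0x17990
s_2 = Round(s_1, k_1) = 0x6AFDF

0x6AFDF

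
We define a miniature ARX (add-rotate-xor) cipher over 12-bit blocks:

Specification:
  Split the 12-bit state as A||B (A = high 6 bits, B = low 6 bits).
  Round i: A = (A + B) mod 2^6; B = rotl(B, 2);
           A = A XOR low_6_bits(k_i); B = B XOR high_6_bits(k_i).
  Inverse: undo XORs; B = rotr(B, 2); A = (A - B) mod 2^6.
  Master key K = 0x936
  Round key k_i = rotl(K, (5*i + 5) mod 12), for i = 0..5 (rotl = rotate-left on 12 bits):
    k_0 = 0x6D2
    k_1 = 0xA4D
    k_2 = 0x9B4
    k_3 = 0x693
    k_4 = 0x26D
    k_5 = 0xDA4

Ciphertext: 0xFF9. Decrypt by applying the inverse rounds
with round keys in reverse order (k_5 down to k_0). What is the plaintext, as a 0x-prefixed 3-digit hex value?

s_0 = ciphertext = 0xFF9
s_1 = InvRound(s_0, k_5) = 0xA33
s_2 = InvRound(s_1, k_4) = 0x5EE
s_3 = InvRound(s_2, k_3) = 0xDCD
s_4 = InvRound(s_3, k_2) = 0x27A
s_5 = InvRound(s_4, k_1) = 0x434
s_6 = InvRound(s_5, k_0) = 0x1FB

0x1FB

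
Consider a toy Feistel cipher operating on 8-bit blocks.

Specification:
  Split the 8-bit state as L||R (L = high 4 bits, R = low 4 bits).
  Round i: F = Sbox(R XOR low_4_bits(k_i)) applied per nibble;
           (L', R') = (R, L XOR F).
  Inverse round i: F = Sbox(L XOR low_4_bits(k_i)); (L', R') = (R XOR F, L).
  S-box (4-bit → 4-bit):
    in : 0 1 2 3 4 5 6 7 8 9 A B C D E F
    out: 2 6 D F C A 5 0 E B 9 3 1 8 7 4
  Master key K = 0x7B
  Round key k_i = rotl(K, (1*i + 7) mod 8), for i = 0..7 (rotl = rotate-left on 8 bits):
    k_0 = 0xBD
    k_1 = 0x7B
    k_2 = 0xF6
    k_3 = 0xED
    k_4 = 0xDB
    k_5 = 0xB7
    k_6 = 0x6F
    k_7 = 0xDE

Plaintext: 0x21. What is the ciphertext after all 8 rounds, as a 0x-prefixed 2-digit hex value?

s_0 = plaintext = 0x21
s_1 = Round(s_0, k_0) = 0x13
s_2 = Round(s_1, k_1) = 0x3F
s_3 = Round(s_2, k_2) = 0xF8
s_4 = Round(s_3, k_3) = 0x85
s_5 = Round(s_4, k_4) = 0x5F
s_6 = Round(s_5, k_5) = 0xFB
s_7 = Round(s_6, k_6) = 0xB3
s_8 = Round(s_7, k_7) = 0x33

0x33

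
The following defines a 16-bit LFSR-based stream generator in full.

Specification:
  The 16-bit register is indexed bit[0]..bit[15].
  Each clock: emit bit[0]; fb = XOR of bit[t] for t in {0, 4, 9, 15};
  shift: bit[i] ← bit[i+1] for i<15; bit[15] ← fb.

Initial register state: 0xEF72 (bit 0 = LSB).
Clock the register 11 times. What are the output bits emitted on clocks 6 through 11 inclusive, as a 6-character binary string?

110111

reg_0 = 0xEF72
clock 1: out=0, reg = 0xF7B9
clock 2: out=1, reg = 0x7BDC
clock 3: out=0, reg = 0x3DEE
clock 4: out=0, reg = 0x1EF7
clock 5: out=1, reg = 0x8F7B
clock 6: out=1, reg = 0x47BD
clock 7: out=1, reg = 0xA3DE
clock 8: out=0, reg = 0xD1EF
clock 9: out=1, reg = 0x68F7
clock 10: out=1, reg = 0x347B
clock 11: out=1, reg = 0x1A3D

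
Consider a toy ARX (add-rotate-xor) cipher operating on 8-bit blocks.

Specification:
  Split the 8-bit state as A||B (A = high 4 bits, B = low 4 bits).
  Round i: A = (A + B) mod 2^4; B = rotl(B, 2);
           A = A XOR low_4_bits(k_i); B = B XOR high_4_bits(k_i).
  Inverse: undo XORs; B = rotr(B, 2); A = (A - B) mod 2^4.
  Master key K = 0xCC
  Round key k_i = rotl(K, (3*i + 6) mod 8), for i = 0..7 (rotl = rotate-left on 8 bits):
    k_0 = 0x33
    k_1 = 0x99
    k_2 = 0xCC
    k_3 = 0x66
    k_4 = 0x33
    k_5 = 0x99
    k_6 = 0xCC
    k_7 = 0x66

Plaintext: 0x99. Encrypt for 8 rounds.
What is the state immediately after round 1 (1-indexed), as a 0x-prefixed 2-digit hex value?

0x15

s_0 = plaintext = 0x99
s_1 = Round(s_0, k_0) = 0x15
s_2 = Round(s_1, k_1) = 0xFC
s_3 = Round(s_2, k_2) = 0x7F
s_4 = Round(s_3, k_3) = 0x09
s_5 = Round(s_4, k_4) = 0xA5
s_6 = Round(s_5, k_5) = 0x6C
s_7 = Round(s_6, k_6) = 0xEF
s_8 = Round(s_7, k_7) = 0xB9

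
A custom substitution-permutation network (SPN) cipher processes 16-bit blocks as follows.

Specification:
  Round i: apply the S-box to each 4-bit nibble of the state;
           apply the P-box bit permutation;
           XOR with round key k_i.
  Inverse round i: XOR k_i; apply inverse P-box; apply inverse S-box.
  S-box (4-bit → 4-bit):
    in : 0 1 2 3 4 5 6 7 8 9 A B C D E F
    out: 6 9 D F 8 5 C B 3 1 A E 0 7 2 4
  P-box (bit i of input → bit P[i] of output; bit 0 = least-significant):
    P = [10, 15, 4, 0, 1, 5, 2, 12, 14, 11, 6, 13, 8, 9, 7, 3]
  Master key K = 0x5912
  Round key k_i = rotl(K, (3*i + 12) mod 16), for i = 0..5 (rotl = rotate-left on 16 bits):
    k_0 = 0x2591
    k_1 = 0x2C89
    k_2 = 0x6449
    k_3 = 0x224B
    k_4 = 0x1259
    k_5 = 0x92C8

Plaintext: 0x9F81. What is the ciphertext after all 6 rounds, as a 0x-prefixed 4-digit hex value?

s_0 = plaintext = 0x9F81
s_1 = Round(s_0, k_0) = 0x20F2
s_2 = Round(s_1, k_1) = 0x2154
s_3 = Round(s_2, k_2) = 0x05C6
s_4 = Round(s_3, k_3) = 0x609A
s_5 = Round(s_4, k_4) = 0x9A92
s_6 = Round(s_5, k_5) = 0xBFDB

0xBFDB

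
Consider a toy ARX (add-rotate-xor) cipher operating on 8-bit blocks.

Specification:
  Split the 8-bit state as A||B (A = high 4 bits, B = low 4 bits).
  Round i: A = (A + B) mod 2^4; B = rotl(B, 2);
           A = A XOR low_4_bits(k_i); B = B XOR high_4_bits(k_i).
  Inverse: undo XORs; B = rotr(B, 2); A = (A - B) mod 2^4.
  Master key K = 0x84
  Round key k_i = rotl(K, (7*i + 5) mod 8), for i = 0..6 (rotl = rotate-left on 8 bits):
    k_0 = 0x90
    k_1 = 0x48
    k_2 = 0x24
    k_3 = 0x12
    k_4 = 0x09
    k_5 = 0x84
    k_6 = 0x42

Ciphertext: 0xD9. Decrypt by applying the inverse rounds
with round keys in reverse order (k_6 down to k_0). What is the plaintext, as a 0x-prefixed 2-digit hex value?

s_0 = ciphertext = 0xD9
s_1 = InvRound(s_0, k_6) = 0x87
s_2 = InvRound(s_1, k_5) = 0xDF
s_3 = InvRound(s_2, k_4) = 0x5F
s_4 = InvRound(s_3, k_3) = 0xCB
s_5 = InvRound(s_4, k_2) = 0x26
s_6 = InvRound(s_5, k_1) = 0x28
s_7 = InvRound(s_6, k_0) = 0xE4

0xE4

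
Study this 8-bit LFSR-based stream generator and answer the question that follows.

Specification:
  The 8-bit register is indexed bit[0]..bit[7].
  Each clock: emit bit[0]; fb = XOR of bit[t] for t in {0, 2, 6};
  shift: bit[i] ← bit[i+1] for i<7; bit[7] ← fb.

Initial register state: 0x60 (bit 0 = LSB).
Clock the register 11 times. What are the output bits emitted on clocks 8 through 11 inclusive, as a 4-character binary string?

reg_0 = 0x60
clock 1: out=0, reg = 0xB0
clock 2: out=0, reg = 0x58
clock 3: out=0, reg = 0xAC
clock 4: out=0, reg = 0xD6
clock 5: out=0, reg = 0x6B
clock 6: out=1, reg = 0x35
clock 7: out=1, reg = 0x1A
clock 8: out=0, reg = 0x0D
clock 9: out=1, reg = 0x06
clock 10: out=0, reg = 0x83
clock 11: out=1, reg = 0xC1

0101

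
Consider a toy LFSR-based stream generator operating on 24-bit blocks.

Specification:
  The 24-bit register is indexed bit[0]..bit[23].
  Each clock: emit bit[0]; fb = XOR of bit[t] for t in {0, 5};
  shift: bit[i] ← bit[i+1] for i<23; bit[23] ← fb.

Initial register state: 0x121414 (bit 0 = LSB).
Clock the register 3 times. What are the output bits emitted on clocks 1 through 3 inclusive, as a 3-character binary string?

001

reg_0 = 0x121414
clock 1: out=0, reg = 0x090A0A
clock 2: out=0, reg = 0x048505
clock 3: out=1, reg = 0x824282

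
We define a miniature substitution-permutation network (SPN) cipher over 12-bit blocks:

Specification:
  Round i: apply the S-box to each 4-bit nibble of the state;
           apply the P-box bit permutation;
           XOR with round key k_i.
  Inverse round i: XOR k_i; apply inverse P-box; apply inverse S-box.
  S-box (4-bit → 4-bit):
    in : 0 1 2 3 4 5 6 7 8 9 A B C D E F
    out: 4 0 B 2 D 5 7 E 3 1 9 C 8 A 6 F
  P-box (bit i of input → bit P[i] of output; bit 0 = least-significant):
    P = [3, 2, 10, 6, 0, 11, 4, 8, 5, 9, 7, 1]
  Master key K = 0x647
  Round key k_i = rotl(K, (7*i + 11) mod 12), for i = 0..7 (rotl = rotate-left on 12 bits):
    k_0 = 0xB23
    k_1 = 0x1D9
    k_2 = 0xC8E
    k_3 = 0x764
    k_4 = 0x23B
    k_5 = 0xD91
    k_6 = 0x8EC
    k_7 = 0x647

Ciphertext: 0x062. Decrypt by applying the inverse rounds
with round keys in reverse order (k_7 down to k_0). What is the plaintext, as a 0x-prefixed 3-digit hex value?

0x30A

s_0 = ciphertext = 0x062
s_1 = InvRound(s_0, k_7) = 0x89E
s_2 = InvRound(s_1, k_6) = 0xA0C
s_3 = InvRound(s_2, k_5) = 0xE46
s_4 = InvRound(s_3, k_4) = 0x96F
s_5 = InvRound(s_4, k_3) = 0xD85
s_6 = InvRound(s_5, k_2) = 0xCA9
s_7 = InvRound(s_6, k_1) = 0x97B
s_8 = InvRound(s_7, k_0) = 0x30A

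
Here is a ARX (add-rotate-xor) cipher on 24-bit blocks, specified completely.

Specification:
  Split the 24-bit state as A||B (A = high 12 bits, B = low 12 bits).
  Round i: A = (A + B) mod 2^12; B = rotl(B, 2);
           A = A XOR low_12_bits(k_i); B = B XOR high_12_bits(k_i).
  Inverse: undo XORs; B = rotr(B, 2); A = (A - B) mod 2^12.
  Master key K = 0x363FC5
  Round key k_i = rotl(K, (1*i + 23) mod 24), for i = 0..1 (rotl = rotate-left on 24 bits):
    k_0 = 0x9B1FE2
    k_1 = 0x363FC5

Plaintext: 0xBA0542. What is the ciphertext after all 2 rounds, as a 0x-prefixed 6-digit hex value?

0x47D180

s_0 = plaintext = 0xBA0542
s_1 = Round(s_0, k_0) = 0xF00CB8
s_2 = Round(s_1, k_1) = 0x47D180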